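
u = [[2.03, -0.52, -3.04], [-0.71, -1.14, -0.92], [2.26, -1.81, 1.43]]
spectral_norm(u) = 3.77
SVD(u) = [[-0.95, -0.24, -0.18], [-0.14, -0.17, 0.98], [-0.26, 0.96, 0.13]] @ diag([3.774527876756689, 3.206808030189175, 1.4767943543705968]) @ [[-0.64, 0.30, 0.70],[0.56, -0.44, 0.7],[-0.52, -0.85, -0.12]]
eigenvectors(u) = [[(-0.73+0j), (-0.73-0j), (0.35+0j)],[(0.01-0.2j), 0.01+0.20j, (0.9+0j)],[(-0.01+0.65j), -0.01-0.65j, (0.27+0j)]]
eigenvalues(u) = [(2.01+2.56j), (2.01-2.56j), (-1.69+0j)]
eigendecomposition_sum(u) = [[1.02+1.26j,0.04-0.76j,(-1.43+0.9j)], [(-0.35+0.26j),(0.2+0.02j),(-0.23-0.39j)], [1.13-0.89j,-0.67-0.04j,(0.79+1.28j)]] + [[(1.02-1.26j), (0.04+0.76j), -1.43-0.90j],[(-0.35-0.26j), 0.20-0.02j, -0.23+0.39j],[1.13+0.89j, (-0.67+0.04j), (0.79-1.28j)]] + [[-0.00+0.00j, -0.60-0.00j, -0.18-0.00j], [(-0.01+0j), (-1.55-0j), -0.47-0.00j], [-0.00+0.00j, -0.46-0.00j, -0.14-0.00j]]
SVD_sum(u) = [[2.32, -1.08, -2.53],[0.34, -0.16, -0.37],[0.64, -0.3, -0.70]] + [[-0.43, 0.34, -0.54], [-0.3, 0.24, -0.38], [1.72, -1.35, 2.15]] + [[0.14,0.22,0.03], [-0.75,-1.22,-0.17], [-0.10,-0.16,-0.02]]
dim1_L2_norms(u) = [3.69, 1.63, 3.23]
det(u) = -17.88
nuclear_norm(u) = 8.46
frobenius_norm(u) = 5.17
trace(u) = 2.32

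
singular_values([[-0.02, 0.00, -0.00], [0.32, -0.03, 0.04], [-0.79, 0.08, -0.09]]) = [0.86, 0.0, 0.0]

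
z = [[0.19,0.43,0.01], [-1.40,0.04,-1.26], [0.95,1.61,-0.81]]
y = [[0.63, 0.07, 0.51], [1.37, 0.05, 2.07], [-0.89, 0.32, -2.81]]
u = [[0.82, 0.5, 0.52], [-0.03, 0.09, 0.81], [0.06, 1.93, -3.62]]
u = y + z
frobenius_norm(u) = 4.32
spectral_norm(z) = 2.11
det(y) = -0.12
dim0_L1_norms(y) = [2.89, 0.44, 5.39]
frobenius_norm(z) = 2.81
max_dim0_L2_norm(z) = 1.7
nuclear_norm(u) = 5.62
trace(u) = -2.71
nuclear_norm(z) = 4.13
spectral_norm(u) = 4.16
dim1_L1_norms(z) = [0.63, 2.7, 3.37]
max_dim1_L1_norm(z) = 3.37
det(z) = -0.65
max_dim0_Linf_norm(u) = 3.62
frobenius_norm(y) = 3.95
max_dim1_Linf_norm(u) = 3.62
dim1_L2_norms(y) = [0.81, 2.48, 2.96]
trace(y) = -2.13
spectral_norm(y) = 3.89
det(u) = -1.61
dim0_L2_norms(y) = [1.75, 0.33, 3.53]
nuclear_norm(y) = 4.62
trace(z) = -0.58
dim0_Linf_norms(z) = [1.4, 1.61, 1.26]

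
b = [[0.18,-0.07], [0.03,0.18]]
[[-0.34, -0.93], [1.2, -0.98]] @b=[[-0.09, -0.14],[0.19, -0.26]]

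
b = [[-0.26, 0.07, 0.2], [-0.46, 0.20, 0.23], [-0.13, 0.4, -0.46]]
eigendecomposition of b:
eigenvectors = [[0.43,0.52,-0.37], [0.77,0.72,-0.44], [0.47,0.46,0.82]]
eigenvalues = [0.08, 0.01, -0.62]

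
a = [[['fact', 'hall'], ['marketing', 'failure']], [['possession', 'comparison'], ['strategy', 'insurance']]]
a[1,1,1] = 'insurance'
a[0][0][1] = 'hall'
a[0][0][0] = 'fact'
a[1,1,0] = 'strategy'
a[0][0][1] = 'hall'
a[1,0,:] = ['possession', 'comparison']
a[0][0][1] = 'hall'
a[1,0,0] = 'possession'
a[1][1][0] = 'strategy'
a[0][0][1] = 'hall'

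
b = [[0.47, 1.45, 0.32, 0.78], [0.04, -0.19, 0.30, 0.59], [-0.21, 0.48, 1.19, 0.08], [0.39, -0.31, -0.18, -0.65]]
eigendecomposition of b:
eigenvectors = [[(0.24-0.46j),0.24+0.46j,-0.85+0.00j,(-0.85-0j)], [(0.3+0.47j),0.30-0.47j,-0.19-0.02j,-0.19+0.02j], [0.02-0.17j,(0.02+0.17j),(-0.42-0.23j),-0.42+0.23j], [-0.63+0.00j,-0.63-0.00j,-0.11+0.03j,-0.11-0.03j]]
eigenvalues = [(-0.64+0.47j), (-0.64-0.47j), (1.05+0.09j), (1.05-0.09j)]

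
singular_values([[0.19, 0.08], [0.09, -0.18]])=[0.21, 0.2]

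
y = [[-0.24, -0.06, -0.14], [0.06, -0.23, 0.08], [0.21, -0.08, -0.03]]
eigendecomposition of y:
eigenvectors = [[-0.29+0.54j, -0.29-0.54j, -0.61+0.00j], [(0.26-0.11j), (0.26+0.11j), (-0.69+0j)], [0.74+0.00j, 0.74-0.00j, 0.38+0.00j]]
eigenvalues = [(-0.14+0.17j), (-0.14-0.17j), (-0.22+0j)]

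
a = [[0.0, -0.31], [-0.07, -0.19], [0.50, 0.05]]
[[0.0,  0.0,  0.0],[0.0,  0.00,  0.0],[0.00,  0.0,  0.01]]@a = [[0.0,0.0],[0.0,0.00],[0.00,0.00]]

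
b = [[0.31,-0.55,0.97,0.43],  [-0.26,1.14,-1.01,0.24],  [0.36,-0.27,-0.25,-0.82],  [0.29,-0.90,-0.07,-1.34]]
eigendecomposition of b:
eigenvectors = [[0.4, 0.59, -0.16, 0.19], [-0.1, -0.74, -0.7, -0.6], [-0.54, 0.1, -0.56, -0.61], [-0.73, 0.3, 0.42, 0.48]]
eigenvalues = [-1.67, 1.38, 0.13, 0.01]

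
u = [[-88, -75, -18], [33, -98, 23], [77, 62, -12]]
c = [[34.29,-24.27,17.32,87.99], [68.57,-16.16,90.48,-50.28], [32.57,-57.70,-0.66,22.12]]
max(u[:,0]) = 77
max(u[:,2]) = 23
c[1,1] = -16.16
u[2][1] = 62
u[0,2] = -18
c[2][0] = 32.57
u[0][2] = -18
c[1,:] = [68.57, -16.16, 90.48, -50.28]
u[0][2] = -18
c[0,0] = 34.29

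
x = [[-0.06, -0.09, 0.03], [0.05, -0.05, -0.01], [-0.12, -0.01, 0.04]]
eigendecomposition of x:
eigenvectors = [[(0.46-0.41j), (0.46+0.41j), 0.30+0.00j], [(-0.23-0.26j), -0.23+0.26j, (0.11+0j)], [(0.71+0j), (0.71-0j), 0.95+0.00j]]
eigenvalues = [(-0.04+0.07j), (-0.04-0.07j), 0j]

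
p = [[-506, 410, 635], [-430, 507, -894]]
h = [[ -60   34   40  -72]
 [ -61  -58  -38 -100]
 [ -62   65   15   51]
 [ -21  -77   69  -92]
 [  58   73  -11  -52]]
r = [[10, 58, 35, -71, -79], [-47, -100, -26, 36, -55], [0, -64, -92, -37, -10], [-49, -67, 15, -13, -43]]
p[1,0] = -430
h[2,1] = 65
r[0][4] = -79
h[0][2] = 40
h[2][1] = 65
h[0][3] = -72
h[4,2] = -11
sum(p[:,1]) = 917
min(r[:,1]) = -100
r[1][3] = 36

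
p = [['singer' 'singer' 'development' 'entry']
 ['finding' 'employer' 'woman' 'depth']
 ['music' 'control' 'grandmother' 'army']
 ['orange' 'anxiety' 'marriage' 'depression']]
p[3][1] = 'anxiety'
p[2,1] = 'control'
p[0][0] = 'singer'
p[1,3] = 'depth'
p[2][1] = 'control'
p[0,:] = ['singer', 'singer', 'development', 'entry']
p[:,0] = ['singer', 'finding', 'music', 'orange']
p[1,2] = 'woman'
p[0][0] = 'singer'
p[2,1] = 'control'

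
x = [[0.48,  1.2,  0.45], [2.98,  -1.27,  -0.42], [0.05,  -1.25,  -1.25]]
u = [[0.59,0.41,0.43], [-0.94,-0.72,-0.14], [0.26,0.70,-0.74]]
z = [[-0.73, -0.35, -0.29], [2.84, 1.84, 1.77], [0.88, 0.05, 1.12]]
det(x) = 3.31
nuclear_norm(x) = 5.87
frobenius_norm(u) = 1.80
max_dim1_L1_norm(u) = 1.8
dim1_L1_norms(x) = [2.13, 4.67, 2.55]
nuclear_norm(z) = 4.98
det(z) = -0.44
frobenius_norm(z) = 4.17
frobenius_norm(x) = 3.96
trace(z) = 2.23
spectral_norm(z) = 4.10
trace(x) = -2.04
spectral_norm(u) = 1.53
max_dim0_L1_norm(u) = 1.83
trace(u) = -0.87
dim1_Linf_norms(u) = [0.59, 0.94, 0.74]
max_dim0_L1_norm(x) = 3.72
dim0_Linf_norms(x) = [2.98, 1.27, 1.25]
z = x @ u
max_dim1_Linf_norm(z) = 2.84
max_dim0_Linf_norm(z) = 2.84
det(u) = -0.13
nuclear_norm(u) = 2.56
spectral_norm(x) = 3.37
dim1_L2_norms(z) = [0.86, 3.82, 1.43]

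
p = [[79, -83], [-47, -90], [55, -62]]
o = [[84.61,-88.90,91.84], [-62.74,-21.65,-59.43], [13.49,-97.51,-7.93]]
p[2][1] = -62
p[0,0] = 79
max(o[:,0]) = 84.61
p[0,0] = 79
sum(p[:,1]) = -235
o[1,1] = -21.65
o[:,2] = [91.84, -59.43, -7.93]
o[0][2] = 91.84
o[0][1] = -88.9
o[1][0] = -62.74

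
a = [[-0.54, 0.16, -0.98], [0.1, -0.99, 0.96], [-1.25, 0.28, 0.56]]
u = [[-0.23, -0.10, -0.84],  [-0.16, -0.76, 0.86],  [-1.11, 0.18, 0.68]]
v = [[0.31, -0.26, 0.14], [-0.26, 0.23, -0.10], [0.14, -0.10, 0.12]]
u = v + a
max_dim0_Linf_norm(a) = 1.25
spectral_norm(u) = 1.56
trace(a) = -0.97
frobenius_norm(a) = 2.27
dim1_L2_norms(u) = [0.88, 1.16, 1.31]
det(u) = 0.97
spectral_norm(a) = 1.67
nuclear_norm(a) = 3.69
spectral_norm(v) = 0.59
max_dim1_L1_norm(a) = 2.09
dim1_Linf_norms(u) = [0.84, 0.86, 1.11]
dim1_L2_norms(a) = [1.13, 1.38, 1.4]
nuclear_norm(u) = 3.19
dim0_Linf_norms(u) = [1.11, 0.76, 0.86]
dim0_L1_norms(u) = [1.5, 1.04, 2.38]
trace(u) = -0.31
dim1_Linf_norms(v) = [0.31, 0.26, 0.14]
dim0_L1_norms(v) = [0.71, 0.59, 0.36]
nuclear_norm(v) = 0.66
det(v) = 0.00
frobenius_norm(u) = 1.96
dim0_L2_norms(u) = [1.14, 0.79, 1.38]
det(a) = 1.43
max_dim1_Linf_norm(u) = 1.11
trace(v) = 0.66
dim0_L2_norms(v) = [0.43, 0.36, 0.21]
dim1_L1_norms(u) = [1.17, 1.78, 1.97]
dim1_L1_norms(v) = [0.71, 0.59, 0.36]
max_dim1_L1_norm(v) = 0.71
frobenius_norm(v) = 0.60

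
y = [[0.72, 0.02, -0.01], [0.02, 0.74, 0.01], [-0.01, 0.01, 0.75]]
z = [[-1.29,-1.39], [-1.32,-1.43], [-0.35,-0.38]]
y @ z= [[-0.95, -1.03], [-1.01, -1.09], [-0.26, -0.29]]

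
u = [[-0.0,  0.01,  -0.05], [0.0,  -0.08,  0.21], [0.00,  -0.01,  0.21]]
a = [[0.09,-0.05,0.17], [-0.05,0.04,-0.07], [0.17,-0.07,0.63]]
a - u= [[0.09, -0.06, 0.22], [-0.05, 0.12, -0.28], [0.17, -0.06, 0.42]]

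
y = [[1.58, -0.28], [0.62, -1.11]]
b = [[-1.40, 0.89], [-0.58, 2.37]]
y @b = [[-2.05, 0.74], [-0.22, -2.08]]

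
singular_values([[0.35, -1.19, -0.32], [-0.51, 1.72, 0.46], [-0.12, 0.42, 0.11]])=[2.3, 0.0, 0.0]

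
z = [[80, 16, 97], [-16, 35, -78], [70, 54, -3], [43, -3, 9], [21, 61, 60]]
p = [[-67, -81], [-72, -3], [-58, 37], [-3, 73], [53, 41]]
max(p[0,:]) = -67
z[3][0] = 43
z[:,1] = [16, 35, 54, -3, 61]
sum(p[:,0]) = -147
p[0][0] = -67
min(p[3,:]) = -3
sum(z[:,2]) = 85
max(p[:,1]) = 73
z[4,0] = 21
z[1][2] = -78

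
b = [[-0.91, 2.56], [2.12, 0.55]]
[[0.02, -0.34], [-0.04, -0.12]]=b @ [[-0.02, -0.02], [0.00, -0.14]]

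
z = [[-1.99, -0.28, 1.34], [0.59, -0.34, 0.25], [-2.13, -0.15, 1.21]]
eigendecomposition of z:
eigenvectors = [[-0.52+0.18j, (-0.52-0.18j), 0.25+0.00j], [0.28+0.51j, (0.28-0.51j), (0.81+0j)], [-0.60+0.00j, -0.60-0.00j, 0.53+0.00j]]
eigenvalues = [(-0.56+0.78j), (-0.56-0.78j), 0j]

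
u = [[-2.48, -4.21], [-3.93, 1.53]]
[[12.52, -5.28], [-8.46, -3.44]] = u @ [[0.81, 1.11], [-3.45, 0.6]]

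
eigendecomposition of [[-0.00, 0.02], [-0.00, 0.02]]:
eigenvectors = [[1.00, 0.71], [0.0, 0.71]]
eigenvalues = [-0.0, 0.02]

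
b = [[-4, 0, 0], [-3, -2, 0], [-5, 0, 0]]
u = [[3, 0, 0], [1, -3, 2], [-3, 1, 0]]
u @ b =[[-12, 0, 0], [-5, 6, 0], [9, -2, 0]]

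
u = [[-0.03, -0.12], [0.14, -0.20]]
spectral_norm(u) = 0.26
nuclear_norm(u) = 0.35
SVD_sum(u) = [[0.04, -0.08], [0.11, -0.21]] + [[-0.07, -0.04], [0.03, 0.01]]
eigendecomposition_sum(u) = [[(-0.02+0.1j), -0.06-0.07j], [0.07+0.08j, (-0.1-0j)]] + [[-0.02-0.10j,-0.06+0.07j], [(0.07-0.08j),-0.10+0.00j]]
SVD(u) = [[0.36,0.93],[0.93,-0.36]] @ diag([0.2591517634202163, 0.08797933573397936]) @ [[0.46, -0.89], [-0.89, -0.46]]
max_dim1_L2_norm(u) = 0.24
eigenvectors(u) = [[(0.45+0.51j), 0.45-0.51j], [(0.73+0j), 0.73-0.00j]]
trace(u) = -0.23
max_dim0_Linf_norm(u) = 0.2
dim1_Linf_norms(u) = [0.12, 0.2]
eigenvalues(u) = [(-0.12+0.1j), (-0.12-0.1j)]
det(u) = 0.02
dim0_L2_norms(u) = [0.14, 0.23]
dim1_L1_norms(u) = [0.15, 0.34]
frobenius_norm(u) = 0.27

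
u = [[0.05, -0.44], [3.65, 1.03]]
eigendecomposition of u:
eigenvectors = [[0.13-0.30j, (0.13+0.3j)],[(-0.94+0j), -0.94-0.00j]]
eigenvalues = [(0.54+1.17j), (0.54-1.17j)]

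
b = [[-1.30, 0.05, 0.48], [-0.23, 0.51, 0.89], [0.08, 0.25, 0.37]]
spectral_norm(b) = 1.55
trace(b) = -0.42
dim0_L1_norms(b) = [1.61, 0.81, 1.74]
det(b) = 0.00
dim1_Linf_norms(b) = [1.3, 0.89, 0.37]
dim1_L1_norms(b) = [1.83, 1.63, 0.7]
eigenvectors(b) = [[-0.99,-0.16,0.11], [-0.16,0.84,0.89], [0.07,-0.52,0.43]]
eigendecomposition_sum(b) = [[-1.3, -0.02, 0.38], [-0.21, -0.00, 0.06], [0.09, 0.0, -0.03]] + [[-0.0, 0.00, -0.0], [0.00, -0.0, 0.0], [-0.0, 0.00, -0.00]] + [[-0.00,  0.07,  0.11], [-0.02,  0.51,  0.83], [-0.01,  0.25,  0.4]]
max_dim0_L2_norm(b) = 1.32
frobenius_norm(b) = 1.80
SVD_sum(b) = [[-1.00, 0.29, 0.77], [-0.63, 0.18, 0.49], [-0.17, 0.05, 0.13]] + [[-0.29, -0.24, -0.29], [0.40, 0.33, 0.4], [0.25, 0.2, 0.24]] + [[-0.00, 0.0, -0.00], [0.00, -0.00, 0.0], [-0.00, 0.00, -0.0]]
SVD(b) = [[-0.84,0.53,0.13],[-0.53,-0.72,-0.44],[-0.14,-0.44,0.89]] @ diag([1.552796467520928, 0.9069799316084239, 0.0032456300015279486]) @ [[0.77,  -0.22,  -0.59], [-0.61,  -0.5,  -0.61], [-0.16,  0.84,  -0.52]]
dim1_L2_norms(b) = [1.39, 1.05, 0.45]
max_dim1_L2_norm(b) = 1.39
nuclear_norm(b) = 2.46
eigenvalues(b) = [-1.33, -0.0, 0.91]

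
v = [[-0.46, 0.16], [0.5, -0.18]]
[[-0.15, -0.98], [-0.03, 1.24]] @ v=[[-0.42, 0.15], [0.63, -0.23]]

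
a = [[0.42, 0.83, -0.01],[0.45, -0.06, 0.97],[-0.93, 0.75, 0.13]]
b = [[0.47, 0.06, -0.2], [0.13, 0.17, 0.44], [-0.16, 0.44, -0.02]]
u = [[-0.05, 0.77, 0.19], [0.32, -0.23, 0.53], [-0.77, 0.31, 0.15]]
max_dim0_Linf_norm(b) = 0.47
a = b + u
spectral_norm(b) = 0.56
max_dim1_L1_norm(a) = 1.81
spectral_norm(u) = 1.04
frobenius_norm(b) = 0.85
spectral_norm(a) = 1.30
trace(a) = 0.49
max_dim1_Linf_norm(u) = 0.77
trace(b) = 0.62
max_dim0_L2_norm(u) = 0.86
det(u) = -0.36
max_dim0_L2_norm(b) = 0.51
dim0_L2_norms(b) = [0.51, 0.48, 0.48]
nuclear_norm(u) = 2.22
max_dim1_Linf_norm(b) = 0.47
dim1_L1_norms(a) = [1.26, 1.48, 1.81]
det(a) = -1.11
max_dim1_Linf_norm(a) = 0.97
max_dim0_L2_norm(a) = 1.12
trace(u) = -0.13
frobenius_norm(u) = 1.33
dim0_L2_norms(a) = [1.12, 1.12, 0.98]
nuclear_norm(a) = 3.16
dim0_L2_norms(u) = [0.84, 0.86, 0.58]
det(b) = -0.11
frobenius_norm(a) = 1.86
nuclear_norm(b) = 1.46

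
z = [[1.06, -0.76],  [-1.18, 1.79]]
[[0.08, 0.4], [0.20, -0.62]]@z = [[-0.39,0.66], [0.94,-1.26]]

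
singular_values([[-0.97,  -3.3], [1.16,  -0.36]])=[3.44, 1.21]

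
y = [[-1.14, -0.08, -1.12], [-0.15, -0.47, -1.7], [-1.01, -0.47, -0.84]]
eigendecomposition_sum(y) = [[-0.95, -0.31, -1.08],[-0.94, -0.31, -1.06],[-0.94, -0.31, -1.07]] + [[-0.27,  0.17,  0.11], [0.55,  -0.34,  -0.22], [0.08,  -0.05,  -0.03]] + [[0.09, 0.07, -0.15], [0.24, 0.18, -0.42], [-0.15, -0.11, 0.26]]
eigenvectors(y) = [[0.58, 0.44, -0.30], [0.57, -0.89, -0.81], [0.58, -0.13, 0.5]]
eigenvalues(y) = [-2.33, -0.65, 0.52]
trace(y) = -2.45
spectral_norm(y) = 2.57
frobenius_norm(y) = 2.76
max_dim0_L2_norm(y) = 2.2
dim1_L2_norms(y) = [1.6, 1.77, 1.4]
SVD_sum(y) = [[-0.76,-0.34,-1.28], [-0.80,-0.36,-1.34], [-0.66,-0.3,-1.10]] + [[-0.38,0.06,0.21], [0.65,-0.1,-0.36], [-0.35,0.06,0.20]] + [[0.00, 0.20, -0.06], [-0.00, -0.01, 0.00], [-0.0, -0.23, 0.06]]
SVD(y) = [[-0.59, 0.46, -0.66], [-0.62, -0.78, 0.02], [-0.51, 0.42, 0.75]] @ diag([2.5723360813087703, 0.9603063472703128, 0.3182747306799453]) @ [[0.5, 0.23, 0.84], [-0.87, 0.14, 0.48], [-0.01, -0.96, 0.26]]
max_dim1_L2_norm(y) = 1.77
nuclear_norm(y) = 3.85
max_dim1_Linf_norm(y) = 1.7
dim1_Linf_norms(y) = [1.14, 1.7, 1.01]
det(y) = 0.79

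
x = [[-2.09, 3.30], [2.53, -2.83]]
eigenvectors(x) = [[0.79, -0.71], [0.61, 0.71]]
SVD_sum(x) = [[-2.34, 3.11], [2.27, -3.02]] + [[0.25, 0.19],[0.26, 0.19]]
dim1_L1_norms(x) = [5.39, 5.36]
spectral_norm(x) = 5.43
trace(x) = -4.92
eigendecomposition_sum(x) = [[0.26, 0.26],[0.2, 0.2]] + [[-2.35, 3.04], [2.33, -3.03]]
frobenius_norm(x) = 5.45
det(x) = -2.43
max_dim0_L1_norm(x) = 6.13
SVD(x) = [[-0.72, 0.7], [0.7, 0.72]] @ diag([5.428332942106758, 0.44844338509848997]) @ [[0.6,-0.80], [0.8,0.60]]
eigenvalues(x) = [0.45, -5.37]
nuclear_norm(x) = 5.88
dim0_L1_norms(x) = [4.62, 6.13]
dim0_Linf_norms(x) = [2.53, 3.3]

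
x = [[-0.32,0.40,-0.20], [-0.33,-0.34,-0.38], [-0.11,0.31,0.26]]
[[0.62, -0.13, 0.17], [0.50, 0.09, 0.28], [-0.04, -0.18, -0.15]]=x @ [[-0.80, 0.32, -0.14], [0.41, -0.23, 0.01], [-1.0, -0.30, -0.63]]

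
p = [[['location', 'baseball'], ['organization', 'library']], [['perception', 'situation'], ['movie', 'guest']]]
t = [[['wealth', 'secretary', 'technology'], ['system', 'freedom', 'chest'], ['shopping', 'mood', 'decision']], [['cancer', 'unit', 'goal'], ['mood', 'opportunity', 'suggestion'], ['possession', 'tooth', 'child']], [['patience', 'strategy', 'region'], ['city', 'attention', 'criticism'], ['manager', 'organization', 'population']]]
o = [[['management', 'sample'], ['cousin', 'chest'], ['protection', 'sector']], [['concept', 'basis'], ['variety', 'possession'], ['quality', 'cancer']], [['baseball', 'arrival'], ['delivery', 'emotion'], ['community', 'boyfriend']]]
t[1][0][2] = 'goal'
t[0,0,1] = 'secretary'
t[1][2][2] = 'child'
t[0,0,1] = 'secretary'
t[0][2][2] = 'decision'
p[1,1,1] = 'guest'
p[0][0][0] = 'location'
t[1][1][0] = 'mood'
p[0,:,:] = [['location', 'baseball'], ['organization', 'library']]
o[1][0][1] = 'basis'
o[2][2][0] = 'community'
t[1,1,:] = ['mood', 'opportunity', 'suggestion']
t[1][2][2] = 'child'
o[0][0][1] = 'sample'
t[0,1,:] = ['system', 'freedom', 'chest']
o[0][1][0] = 'cousin'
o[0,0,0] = 'management'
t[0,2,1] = 'mood'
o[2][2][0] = 'community'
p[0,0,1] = 'baseball'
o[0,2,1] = 'sector'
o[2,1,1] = 'emotion'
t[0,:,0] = ['wealth', 'system', 'shopping']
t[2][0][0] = 'patience'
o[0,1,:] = ['cousin', 'chest']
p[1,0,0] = 'perception'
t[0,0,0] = 'wealth'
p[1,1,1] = 'guest'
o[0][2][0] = 'protection'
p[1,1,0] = 'movie'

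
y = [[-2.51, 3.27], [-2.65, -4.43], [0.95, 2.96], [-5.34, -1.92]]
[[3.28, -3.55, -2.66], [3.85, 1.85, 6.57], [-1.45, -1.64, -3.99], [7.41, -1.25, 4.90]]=y @ [[-1.37, 0.49, -0.49], [-0.05, -0.71, -1.19]]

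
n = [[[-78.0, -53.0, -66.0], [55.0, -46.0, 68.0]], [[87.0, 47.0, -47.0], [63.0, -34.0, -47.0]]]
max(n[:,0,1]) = 47.0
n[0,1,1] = -46.0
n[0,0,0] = -78.0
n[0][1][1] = -46.0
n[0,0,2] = -66.0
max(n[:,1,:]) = 68.0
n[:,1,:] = [[55.0, -46.0, 68.0], [63.0, -34.0, -47.0]]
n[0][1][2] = 68.0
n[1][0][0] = 87.0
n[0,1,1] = -46.0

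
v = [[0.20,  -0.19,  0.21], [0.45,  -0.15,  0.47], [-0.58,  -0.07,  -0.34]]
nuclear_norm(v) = 1.29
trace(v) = -0.29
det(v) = 0.01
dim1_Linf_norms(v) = [0.21, 0.47, 0.58]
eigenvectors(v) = [[(-0.37-0.17j), (-0.37+0.17j), -0.56+0.00j], [-0.68+0.00j, (-0.68-0j), 0.41+0.00j], [0.40-0.46j, 0.40+0.46j, (0.72+0j)]]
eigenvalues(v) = [(-0.18+0.43j), (-0.18-0.43j), (0.07+0j)]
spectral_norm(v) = 0.98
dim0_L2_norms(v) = [0.76, 0.25, 0.62]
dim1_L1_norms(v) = [0.6, 1.07, 0.99]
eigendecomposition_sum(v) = [[(0.08+0.16j), (-0.08+0.06j), (0.11+0.09j)],[0.24+0.19j, (-0.08+0.15j), 0.23+0.06j],[(-0.27+0.05j), (-0.05-0.14j), (-0.18+0.12j)]] + [[(0.08-0.16j),  -0.08-0.06j,  (0.11-0.09j)],[0.24-0.19j,  -0.08-0.15j,  (0.23-0.06j)],[(-0.27-0.05j),  (-0.05+0.14j),  (-0.18-0.12j)]] + [[(0.03-0j), (-0.03+0j), -0.01+0.00j], [-0.02+0.00j, (0.02-0j), (0.01-0j)], [-0.04+0.00j, 0.03-0.00j, (0.02-0j)]]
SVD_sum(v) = [[0.24, -0.04, 0.19], [0.51, -0.08, 0.41], [-0.50, 0.08, -0.41]] + [[-0.06,-0.13,0.05], [-0.04,-0.09,0.03], [-0.07,-0.15,0.06]] + [[0.02,-0.02,-0.03], [-0.02,0.02,0.03], [-0.01,0.01,0.01]]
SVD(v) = [[-0.32, -0.6, 0.74], [-0.67, -0.41, -0.62], [0.67, -0.69, -0.28]] @ diag([0.9765177475523157, 0.25694029807950547, 0.058264671441336284]) @ [[-0.77, 0.12, -0.62], [0.39, 0.87, -0.31], [0.50, -0.48, -0.71]]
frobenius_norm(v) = 1.01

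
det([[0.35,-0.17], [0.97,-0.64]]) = -0.059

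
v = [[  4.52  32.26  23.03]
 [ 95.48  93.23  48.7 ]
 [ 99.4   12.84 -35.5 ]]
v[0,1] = 32.26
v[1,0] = 95.48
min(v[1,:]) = 48.7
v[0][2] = 23.03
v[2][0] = 99.4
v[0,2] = 23.03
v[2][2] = -35.5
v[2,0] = 99.4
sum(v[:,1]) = 138.33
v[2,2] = -35.5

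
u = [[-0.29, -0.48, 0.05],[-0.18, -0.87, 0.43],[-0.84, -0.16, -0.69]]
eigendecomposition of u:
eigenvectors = [[-0.62+0.00j, 0.20-0.30j, (0.2+0.3j)], [0.45+0.00j, (0.04-0.59j), (0.04+0.59j)], [(0.65+0j), 0.72+0.00j, 0.72-0.00j]]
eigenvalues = [0j, (-0.93+0.47j), (-0.93-0.47j)]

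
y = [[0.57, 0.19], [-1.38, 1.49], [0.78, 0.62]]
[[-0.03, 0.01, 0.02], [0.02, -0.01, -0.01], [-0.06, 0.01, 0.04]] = y @ [[-0.05, 0.01, 0.03], [-0.03, 0.00, 0.02]]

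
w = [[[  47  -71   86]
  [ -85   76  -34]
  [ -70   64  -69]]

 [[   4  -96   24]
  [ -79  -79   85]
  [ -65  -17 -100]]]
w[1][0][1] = -96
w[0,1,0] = -85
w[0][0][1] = -71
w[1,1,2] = 85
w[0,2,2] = -69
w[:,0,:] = [[47, -71, 86], [4, -96, 24]]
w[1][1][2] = 85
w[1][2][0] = -65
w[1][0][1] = -96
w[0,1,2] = -34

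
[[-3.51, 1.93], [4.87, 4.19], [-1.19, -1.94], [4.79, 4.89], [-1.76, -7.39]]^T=[[-3.51, 4.87, -1.19, 4.79, -1.76], [1.93, 4.19, -1.94, 4.89, -7.39]]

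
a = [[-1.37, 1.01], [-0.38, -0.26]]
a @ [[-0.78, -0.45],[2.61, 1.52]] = [[3.7, 2.15], [-0.38, -0.22]]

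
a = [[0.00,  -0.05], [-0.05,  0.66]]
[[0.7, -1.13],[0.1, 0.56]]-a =[[0.7, -1.08], [0.15, -0.10]]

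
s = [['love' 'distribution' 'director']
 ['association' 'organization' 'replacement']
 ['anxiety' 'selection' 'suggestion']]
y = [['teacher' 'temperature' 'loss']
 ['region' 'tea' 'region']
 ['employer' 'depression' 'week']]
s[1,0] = 'association'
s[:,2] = ['director', 'replacement', 'suggestion']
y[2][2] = 'week'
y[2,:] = ['employer', 'depression', 'week']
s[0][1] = 'distribution'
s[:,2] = ['director', 'replacement', 'suggestion']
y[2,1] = 'depression'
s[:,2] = ['director', 'replacement', 'suggestion']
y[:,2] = ['loss', 'region', 'week']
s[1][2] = 'replacement'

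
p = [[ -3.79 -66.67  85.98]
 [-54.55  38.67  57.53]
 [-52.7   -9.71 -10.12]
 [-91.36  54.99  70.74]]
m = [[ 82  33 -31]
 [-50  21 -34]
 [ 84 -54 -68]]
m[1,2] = -34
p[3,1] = 54.99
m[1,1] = 21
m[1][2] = -34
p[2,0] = -52.7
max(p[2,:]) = -9.71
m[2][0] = 84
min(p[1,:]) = -54.55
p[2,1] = -9.71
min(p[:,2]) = -10.12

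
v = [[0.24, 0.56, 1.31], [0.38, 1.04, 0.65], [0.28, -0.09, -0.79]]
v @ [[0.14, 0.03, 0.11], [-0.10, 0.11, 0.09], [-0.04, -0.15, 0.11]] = [[-0.07, -0.13, 0.22], [-0.08, 0.03, 0.21], [0.08, 0.12, -0.06]]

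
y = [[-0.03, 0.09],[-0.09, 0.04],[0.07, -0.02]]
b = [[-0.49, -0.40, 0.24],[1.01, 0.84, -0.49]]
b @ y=[[0.07, -0.06], [-0.14, 0.13]]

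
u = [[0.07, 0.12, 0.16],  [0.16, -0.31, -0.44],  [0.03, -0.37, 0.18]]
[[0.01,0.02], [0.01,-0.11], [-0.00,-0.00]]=u @ [[0.1, -0.19], [0.02, 0.06], [0.00, 0.14]]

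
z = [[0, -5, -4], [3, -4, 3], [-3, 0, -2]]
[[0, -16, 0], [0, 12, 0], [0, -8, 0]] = z @ [[0, 0, 0], [0, 0, 0], [0, 4, 0]]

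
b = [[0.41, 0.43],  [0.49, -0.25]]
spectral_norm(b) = 0.65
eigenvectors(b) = [[0.88, -0.43], [0.48, 0.90]]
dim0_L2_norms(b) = [0.64, 0.5]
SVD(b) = [[-0.79, -0.61], [-0.61, 0.79]] @ diag([0.6515672316419018, 0.48068715673555107]) @ [[-0.96, -0.29],[0.29, -0.96]]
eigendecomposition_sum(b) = [[0.51,  0.25], [0.28,  0.13]] + [[-0.10, 0.18], [0.21, -0.38]]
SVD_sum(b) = [[0.49, 0.15], [0.38, 0.12]] + [[-0.08,0.28], [0.11,-0.37]]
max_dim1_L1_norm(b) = 0.84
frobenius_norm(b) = 0.81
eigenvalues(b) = [0.65, -0.49]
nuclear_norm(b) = 1.13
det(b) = -0.31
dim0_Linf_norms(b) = [0.49, 0.43]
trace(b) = 0.16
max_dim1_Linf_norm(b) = 0.49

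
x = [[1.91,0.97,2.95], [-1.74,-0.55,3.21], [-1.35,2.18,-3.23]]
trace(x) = -1.87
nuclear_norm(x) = 10.53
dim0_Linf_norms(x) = [1.91, 2.18, 3.23]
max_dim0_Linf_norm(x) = 3.23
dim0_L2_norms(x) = [2.92, 2.45, 5.43]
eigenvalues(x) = [(1.44+2.21j), (1.44-2.21j), (-4.75+0j)]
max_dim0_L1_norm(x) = 9.39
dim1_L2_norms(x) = [3.65, 3.69, 4.12]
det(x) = -33.01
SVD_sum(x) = [[0.54,-0.66,2.83], [0.53,-0.64,2.75], [-0.7,0.85,-3.66]] + [[1.67,0.51,-0.20],[-2.07,-0.63,0.25],[-0.27,-0.08,0.03]] + [[-0.30, 1.12, 0.32], [-0.19, 0.72, 0.2], [-0.38, 1.41, 0.4]]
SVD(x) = [[-0.53, 0.62, 0.58],[-0.51, -0.78, 0.37],[0.68, -0.10, 0.73]] @ diag([5.627386135411727, 2.8149974973617433, 2.083702083509783]) @ [[-0.18, 0.22, -0.96],[0.95, 0.29, -0.11],[-0.25, 0.93, 0.26]]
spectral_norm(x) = 5.63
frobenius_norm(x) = 6.63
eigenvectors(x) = [[0.71+0.00j, (0.71-0j), (-0.23+0j)], [-0.08+0.61j, -0.08-0.61j, -0.65+0.00j], [-0.09+0.33j, (-0.09-0.33j), (0.73+0j)]]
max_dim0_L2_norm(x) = 5.43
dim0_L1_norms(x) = [5.0, 3.7, 9.39]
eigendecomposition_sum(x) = [[0.92+0.99j, 0.76-0.68j, 0.96-0.29j], [(-0.96+0.69j), (0.5+0.73j), 0.15+0.87j], [(-0.57+0.31j), (0.22+0.43j), (0.02+0.48j)]] + [[(0.92-0.99j),  (0.76+0.68j),  0.96+0.29j], [(-0.96-0.69j),  (0.5-0.73j),  (0.15-0.87j)], [(-0.57-0.31j),  (0.22-0.43j),  0.02-0.48j]] + [[0.06-0.00j, (-0.54+0j), (1.02-0j)],[(0.18-0j), (-1.55+0j), 2.92-0.00j],[-0.21+0.00j, (1.74-0j), (-3.26+0j)]]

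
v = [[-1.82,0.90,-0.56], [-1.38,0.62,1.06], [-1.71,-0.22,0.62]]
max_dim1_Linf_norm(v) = 1.82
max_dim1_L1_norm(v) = 3.28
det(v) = -2.75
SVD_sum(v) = [[-1.74, 0.47, 0.36], [-1.58, 0.43, 0.33], [-1.59, 0.43, 0.33]] + [[-0.09, 0.4, -0.94], [0.05, -0.24, 0.56], [0.04, -0.20, 0.47]] + [[0.01, 0.03, 0.01], [0.15, 0.43, 0.17], [-0.16, -0.46, -0.18]]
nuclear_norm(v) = 5.01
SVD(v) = [[-0.61, 0.79, -0.05],  [-0.56, -0.47, -0.68],  [-0.56, -0.39, 0.73]] @ diag([3.005333267980472, 1.2935205388983297, 0.7071609179090672]) @ [[0.95, -0.26, -0.20], [-0.09, 0.39, -0.92], [-0.31, -0.88, -0.35]]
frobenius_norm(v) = 3.35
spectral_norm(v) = 3.01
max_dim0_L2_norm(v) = 2.85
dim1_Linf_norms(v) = [1.82, 1.38, 1.71]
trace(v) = -0.58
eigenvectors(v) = [[-0.81+0.00j, 0.16-0.17j, 0.16+0.17j],[-0.21+0.00j, 0.79+0.00j, 0.79-0.00j],[(-0.55+0j), 0.27+0.49j, (0.27-0.49j)]]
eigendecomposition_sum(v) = [[(-1.71-0j), 0.54+0.00j, (-0.59+0j)], [(-0.43-0j), 0.14+0.00j, (-0.15+0j)], [-1.16-0.00j, (0.37+0j), (-0.4+0j)]] + [[(-0.06+0.14j), 0.18+0.07j, 0.02-0.23j],  [-0.47+0.19j, (0.24+0.61j), 0.60-0.50j],  [-0.27-0.23j, (-0.29+0.35j), 0.51+0.21j]] + [[(-0.06-0.14j),0.18-0.07j,0.02+0.23j], [(-0.47-0.19j),0.24-0.61j,(0.6+0.5j)], [(-0.27+0.23j),(-0.29-0.35j),(0.51-0.21j)]]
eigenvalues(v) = [(-1.97+0j), (0.7+0.95j), (0.7-0.95j)]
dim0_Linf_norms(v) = [1.82, 0.9, 1.06]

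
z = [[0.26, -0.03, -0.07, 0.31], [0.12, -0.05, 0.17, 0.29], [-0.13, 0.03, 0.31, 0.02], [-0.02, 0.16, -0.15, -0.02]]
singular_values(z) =[0.52, 0.41, 0.16, 0.02]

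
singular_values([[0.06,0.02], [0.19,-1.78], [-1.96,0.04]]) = [2.02, 1.73]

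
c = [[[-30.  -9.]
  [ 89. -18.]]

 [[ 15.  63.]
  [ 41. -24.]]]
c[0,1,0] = 89.0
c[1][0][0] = 15.0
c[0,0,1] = -9.0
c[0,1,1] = -18.0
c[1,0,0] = 15.0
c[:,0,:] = [[-30.0, -9.0], [15.0, 63.0]]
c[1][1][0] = 41.0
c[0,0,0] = -30.0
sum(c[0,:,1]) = -27.0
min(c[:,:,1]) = -24.0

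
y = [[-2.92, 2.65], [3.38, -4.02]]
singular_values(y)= [6.55, 0.42]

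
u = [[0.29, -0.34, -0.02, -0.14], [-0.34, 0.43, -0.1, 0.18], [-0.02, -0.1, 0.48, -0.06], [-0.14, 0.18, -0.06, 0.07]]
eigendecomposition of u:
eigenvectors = [[0.56, -0.29, 0.71, 0.32], [-0.73, 0.10, 0.67, -0.11], [0.25, 0.95, 0.15, 0.11], [-0.31, 0.0, -0.18, 0.93]]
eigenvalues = [0.8, 0.48, 0.0, -0.01]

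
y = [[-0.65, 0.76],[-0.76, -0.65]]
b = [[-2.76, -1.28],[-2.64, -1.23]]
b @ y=[[2.77, -1.27], [2.65, -1.21]]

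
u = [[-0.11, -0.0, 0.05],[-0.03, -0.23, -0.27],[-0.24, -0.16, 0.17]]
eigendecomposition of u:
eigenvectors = [[0.13, 0.71, 0.07], [-0.51, -0.65, -0.96], [0.85, 0.25, -0.28]]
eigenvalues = [0.23, -0.09, -0.31]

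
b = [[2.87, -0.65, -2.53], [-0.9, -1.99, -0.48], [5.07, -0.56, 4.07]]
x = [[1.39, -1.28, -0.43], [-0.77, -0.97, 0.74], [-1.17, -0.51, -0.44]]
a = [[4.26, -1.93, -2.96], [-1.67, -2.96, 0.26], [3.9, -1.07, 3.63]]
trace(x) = -0.02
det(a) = -97.70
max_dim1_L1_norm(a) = 9.15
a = b + x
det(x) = 2.98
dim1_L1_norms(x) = [3.1, 2.48, 2.12]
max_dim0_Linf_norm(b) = 5.07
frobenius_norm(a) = 8.47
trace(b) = 4.95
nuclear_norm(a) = 14.25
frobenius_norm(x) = 2.77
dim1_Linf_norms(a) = [4.26, 2.96, 3.9]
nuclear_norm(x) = 4.57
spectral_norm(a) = 6.20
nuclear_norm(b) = 12.48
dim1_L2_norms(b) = [3.88, 2.24, 6.53]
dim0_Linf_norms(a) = [4.26, 2.96, 3.63]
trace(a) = 4.93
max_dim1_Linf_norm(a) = 4.26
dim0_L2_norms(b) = [5.9, 2.17, 4.82]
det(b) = -51.62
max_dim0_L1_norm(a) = 9.83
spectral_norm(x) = 2.04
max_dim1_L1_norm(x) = 3.1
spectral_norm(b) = 6.64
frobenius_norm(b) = 7.91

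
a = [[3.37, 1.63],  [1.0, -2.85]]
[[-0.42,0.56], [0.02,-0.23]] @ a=[[-0.86, -2.28], [-0.16, 0.69]]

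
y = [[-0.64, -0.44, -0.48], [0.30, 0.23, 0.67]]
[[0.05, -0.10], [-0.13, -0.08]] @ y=[[-0.06, -0.05, -0.09], [0.06, 0.04, 0.01]]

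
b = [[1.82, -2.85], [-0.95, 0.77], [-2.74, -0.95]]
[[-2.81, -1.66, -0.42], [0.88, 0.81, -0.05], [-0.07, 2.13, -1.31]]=b@[[-0.26, -0.8, 0.35], [0.82, 0.07, 0.37]]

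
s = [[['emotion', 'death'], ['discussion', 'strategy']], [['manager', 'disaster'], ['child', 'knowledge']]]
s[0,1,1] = 'strategy'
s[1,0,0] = 'manager'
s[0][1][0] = 'discussion'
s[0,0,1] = 'death'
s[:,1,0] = ['discussion', 'child']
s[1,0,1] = 'disaster'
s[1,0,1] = 'disaster'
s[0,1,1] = 'strategy'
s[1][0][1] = 'disaster'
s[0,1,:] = ['discussion', 'strategy']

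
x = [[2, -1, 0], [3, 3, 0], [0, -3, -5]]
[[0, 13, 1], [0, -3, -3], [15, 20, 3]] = x @[[0, 4, 0], [0, -5, -1], [-3, -1, 0]]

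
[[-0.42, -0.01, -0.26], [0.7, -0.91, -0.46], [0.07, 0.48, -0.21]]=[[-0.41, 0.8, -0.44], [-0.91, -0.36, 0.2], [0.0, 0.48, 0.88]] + [[-0.01, -0.81, 0.18], [1.61, -0.55, -0.66], [0.07, 0.00, -1.09]]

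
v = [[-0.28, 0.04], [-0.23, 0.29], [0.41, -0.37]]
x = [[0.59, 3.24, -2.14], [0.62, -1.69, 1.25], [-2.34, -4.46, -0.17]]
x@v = [[-1.79, 1.76], [0.73, -0.93], [1.61, -1.32]]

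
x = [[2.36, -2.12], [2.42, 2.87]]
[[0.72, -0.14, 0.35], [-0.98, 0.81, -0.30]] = x@[[-0.00,  0.11,  0.03], [-0.34,  0.19,  -0.13]]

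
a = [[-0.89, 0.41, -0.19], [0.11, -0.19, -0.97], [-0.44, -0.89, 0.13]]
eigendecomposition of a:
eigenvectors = [[0.21+0.00j,  (0.68+0j),  (0.68-0j)], [0.63+0.00j,  (-0.09+0.55j),  (-0.09-0.55j)], [-0.75+0.00j,  0.12+0.46j,  0.12-0.46j]]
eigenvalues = [(1+0j), (-0.98+0.2j), (-0.98-0.2j)]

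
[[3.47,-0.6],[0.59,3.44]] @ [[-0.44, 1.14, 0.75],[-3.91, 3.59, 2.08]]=[[0.82,1.8,1.35], [-13.71,13.02,7.6]]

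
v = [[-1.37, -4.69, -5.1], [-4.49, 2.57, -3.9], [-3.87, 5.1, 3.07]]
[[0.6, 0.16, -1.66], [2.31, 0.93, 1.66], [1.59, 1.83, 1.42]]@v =[[4.88, -10.87, -8.78],  [-13.76, 0.02, -10.31],  [-15.89, 4.49, -10.89]]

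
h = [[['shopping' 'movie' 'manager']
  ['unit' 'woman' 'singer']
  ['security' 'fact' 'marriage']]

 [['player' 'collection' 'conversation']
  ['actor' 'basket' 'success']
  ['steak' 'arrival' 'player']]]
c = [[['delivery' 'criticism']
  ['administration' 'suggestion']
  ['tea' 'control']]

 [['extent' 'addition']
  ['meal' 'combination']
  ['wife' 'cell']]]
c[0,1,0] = 'administration'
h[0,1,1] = 'woman'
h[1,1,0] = 'actor'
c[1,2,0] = 'wife'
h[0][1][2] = 'singer'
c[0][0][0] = 'delivery'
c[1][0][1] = 'addition'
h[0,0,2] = 'manager'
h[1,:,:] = [['player', 'collection', 'conversation'], ['actor', 'basket', 'success'], ['steak', 'arrival', 'player']]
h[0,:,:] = [['shopping', 'movie', 'manager'], ['unit', 'woman', 'singer'], ['security', 'fact', 'marriage']]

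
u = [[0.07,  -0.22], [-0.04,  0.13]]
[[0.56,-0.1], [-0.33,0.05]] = u @ [[3.47, -3.65], [-1.45, -0.72]]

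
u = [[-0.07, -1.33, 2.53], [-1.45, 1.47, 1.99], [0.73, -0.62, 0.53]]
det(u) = -3.536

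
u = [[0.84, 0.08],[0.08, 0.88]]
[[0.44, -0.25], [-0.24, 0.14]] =u@[[0.56, -0.32], [-0.32, 0.19]]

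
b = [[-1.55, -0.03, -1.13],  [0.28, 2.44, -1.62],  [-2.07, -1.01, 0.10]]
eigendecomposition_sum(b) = [[-1.75, -0.19, -0.86], [-0.40, -0.04, -0.20], [-1.52, -0.16, -0.75]] + [[0.12, -0.06, -0.12], [-0.18, 0.09, 0.19], [-0.21, 0.10, 0.21]] + [[0.08, 0.22, -0.14], [0.86, 2.39, -1.61], [-0.34, -0.95, 0.64]]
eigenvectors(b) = [[0.74, -0.4, 0.08], [0.17, 0.61, 0.93], [0.65, 0.69, -0.37]]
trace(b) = 0.99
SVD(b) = [[-0.09, -0.72, -0.69], [0.83, -0.44, 0.35], [-0.55, -0.54, 0.63]] @ diag([3.262690955075346, 2.6181304757896604, 0.3897955148676325]) @ [[0.46,0.79,-0.40], [0.81,-0.19,0.56], [-0.37,0.58,0.73]]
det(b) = -3.33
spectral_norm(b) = 3.26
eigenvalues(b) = [-2.54, 0.42, 3.11]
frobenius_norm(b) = 4.20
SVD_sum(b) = [[-0.14, -0.23, 0.12], [1.25, 2.14, -1.08], [-0.83, -1.42, 0.72]] + [[-1.51, 0.36, -1.05], [-0.93, 0.22, -0.64], [-1.14, 0.27, -0.79]] + [[0.1, -0.16, -0.20], [-0.05, 0.08, 0.10], [-0.09, 0.14, 0.18]]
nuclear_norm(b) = 6.27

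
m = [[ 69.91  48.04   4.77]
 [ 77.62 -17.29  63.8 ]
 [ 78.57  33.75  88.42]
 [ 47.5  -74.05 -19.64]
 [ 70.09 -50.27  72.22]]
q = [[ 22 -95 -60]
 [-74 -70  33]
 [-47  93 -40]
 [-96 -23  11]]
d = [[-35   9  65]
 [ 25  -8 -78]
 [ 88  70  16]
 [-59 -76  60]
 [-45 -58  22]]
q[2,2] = -40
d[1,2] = -78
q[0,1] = -95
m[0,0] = 69.91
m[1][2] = 63.8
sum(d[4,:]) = -81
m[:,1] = [48.04, -17.29, 33.75, -74.05, -50.27]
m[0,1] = 48.04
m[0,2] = 4.77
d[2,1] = 70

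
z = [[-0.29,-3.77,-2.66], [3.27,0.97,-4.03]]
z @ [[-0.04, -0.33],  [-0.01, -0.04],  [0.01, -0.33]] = [[0.02, 1.12], [-0.18, 0.21]]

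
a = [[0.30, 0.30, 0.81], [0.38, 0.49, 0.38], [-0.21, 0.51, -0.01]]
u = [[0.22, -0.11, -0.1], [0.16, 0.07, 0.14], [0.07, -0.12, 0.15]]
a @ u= [[0.17,-0.11,0.13],[0.19,-0.05,0.09],[0.03,0.06,0.09]]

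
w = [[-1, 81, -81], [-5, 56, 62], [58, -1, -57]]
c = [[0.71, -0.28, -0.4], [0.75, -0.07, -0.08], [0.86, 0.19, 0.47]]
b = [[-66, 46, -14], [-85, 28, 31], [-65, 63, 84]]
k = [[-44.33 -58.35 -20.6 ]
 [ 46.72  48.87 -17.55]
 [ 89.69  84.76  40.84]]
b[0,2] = -14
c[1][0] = 0.748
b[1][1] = 28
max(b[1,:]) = 31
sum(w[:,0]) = 52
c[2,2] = 0.471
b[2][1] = 63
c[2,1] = 0.194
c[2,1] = 0.194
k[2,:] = [89.69, 84.76, 40.84]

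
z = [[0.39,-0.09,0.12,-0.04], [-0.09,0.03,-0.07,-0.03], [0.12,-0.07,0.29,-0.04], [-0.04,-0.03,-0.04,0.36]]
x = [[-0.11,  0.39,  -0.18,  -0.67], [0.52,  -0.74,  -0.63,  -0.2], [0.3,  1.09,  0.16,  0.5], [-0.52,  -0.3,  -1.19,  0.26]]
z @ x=[[-0.03, 0.36, 0.05, -0.19], [0.02, -0.12, 0.02, 0.01], [0.06, 0.43, 0.12, 0.07], [-0.21, -0.14, -0.41, 0.11]]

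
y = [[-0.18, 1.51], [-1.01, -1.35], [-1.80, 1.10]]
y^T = [[-0.18, -1.01, -1.80], [1.51, -1.35, 1.1]]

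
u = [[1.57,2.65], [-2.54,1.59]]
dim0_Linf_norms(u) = [2.54, 2.65]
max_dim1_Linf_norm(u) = 2.65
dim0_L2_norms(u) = [2.99, 3.09]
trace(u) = 3.16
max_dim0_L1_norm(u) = 4.24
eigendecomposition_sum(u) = [[0.78+1.30j, (1.33-0.81j)],[-1.27+0.77j, 0.80+1.29j]] + [[0.78-1.30j, 1.33+0.81j], [(-1.27-0.77j), 0.80-1.29j]]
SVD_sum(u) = [[0.53,  2.84], [0.2,  1.08]] + [[1.04, -0.19],  [-2.74, 0.51]]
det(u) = 9.23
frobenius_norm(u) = 4.30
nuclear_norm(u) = 6.08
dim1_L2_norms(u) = [3.08, 3.0]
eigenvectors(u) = [[(0.71+0j), (0.71-0j)],  [0.7j, -0.7j]]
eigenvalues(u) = [(1.58+2.59j), (1.58-2.59j)]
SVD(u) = [[0.93, 0.36], [0.36, -0.93]] @ diag([3.0940631500519937, 2.9822597511770046]) @ [[0.18, 0.98], [0.98, -0.18]]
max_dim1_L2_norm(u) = 3.08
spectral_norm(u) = 3.09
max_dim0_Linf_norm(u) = 2.65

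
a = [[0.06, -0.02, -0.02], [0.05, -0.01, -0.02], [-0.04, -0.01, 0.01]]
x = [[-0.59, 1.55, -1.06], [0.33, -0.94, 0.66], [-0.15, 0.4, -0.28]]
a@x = [[-0.04, 0.1, -0.07], [-0.03, 0.08, -0.05], [0.02, -0.05, 0.03]]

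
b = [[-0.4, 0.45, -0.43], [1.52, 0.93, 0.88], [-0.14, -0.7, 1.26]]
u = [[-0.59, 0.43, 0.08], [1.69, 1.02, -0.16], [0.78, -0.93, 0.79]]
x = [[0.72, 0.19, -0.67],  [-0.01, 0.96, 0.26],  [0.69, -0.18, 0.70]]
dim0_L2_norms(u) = [1.95, 1.45, 0.81]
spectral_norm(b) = 2.03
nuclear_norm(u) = 3.94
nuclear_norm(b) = 3.95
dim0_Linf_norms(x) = [0.72, 0.96, 0.7]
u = b @ x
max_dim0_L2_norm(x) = 1.0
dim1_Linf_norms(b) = [0.45, 1.52, 1.26]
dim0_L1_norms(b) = [2.06, 2.08, 2.57]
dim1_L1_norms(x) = [1.58, 1.23, 1.57]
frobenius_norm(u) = 2.56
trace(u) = 1.22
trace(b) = 1.79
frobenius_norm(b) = 2.57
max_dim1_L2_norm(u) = 1.98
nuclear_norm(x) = 3.00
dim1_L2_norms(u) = [0.73, 1.98, 1.45]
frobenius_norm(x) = 1.73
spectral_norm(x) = 1.00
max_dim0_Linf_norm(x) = 0.96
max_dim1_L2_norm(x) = 1.0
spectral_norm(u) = 2.02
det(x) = 1.00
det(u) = -1.20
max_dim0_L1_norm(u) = 3.06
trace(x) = 2.38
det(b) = -1.23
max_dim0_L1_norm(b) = 2.57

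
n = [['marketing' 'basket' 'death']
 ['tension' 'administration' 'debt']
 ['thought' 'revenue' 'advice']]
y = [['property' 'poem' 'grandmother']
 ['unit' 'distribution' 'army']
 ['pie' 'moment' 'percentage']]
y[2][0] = 'pie'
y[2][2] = 'percentage'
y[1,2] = 'army'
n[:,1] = ['basket', 'administration', 'revenue']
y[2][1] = 'moment'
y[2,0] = 'pie'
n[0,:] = ['marketing', 'basket', 'death']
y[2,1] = 'moment'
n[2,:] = ['thought', 'revenue', 'advice']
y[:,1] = ['poem', 'distribution', 'moment']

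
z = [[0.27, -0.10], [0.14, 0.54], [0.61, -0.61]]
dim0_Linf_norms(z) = [0.61, 0.61]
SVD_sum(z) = [[0.14,-0.19], [-0.21,0.29], [0.50,-0.69]] + [[0.13, 0.09], [0.35, 0.25], [0.11, 0.08]]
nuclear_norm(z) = 1.43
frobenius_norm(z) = 1.07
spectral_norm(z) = 0.95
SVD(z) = [[-0.25, -0.33], [0.37, -0.90], [-0.89, -0.28]] @ diag([0.9534804293863245, 0.47872233160494027]) @ [[-0.59,0.81], [-0.81,-0.59]]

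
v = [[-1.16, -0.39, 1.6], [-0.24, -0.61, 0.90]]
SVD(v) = [[-0.89, -0.46], [-0.46, 0.89]] @ diag([2.249353244891452, 0.4876576459938824]) @ [[0.51, 0.28, -0.82], [0.65, -0.75, 0.15]]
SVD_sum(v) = [[-1.02, -0.56, 1.63], [-0.52, -0.28, 0.84]] + [[-0.14, 0.17, -0.03],[0.28, -0.33, 0.06]]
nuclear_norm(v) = 2.74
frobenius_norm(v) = 2.30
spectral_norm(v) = 2.25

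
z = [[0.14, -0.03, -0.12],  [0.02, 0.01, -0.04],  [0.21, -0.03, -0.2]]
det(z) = 0.00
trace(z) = -0.05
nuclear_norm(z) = 0.37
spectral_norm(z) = 0.35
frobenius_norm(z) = 0.35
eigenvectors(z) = [[-0.47, -0.69, -0.55], [-0.24, 0.34, -0.68], [-0.85, -0.64, -0.48]]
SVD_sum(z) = [[0.14, -0.02, -0.13], [0.03, -0.00, -0.03], [0.21, -0.03, -0.20]] + [[0.0, -0.01, 0.01], [-0.01, 0.01, -0.01], [-0.0, 0.0, -0.00]] + [[-0.00, -0.0, -0.0],  [-0.0, -0.00, -0.0],  [0.0, 0.0, 0.0]]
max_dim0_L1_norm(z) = 0.37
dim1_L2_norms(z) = [0.19, 0.05, 0.29]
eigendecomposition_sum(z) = [[0.09, -0.00, -0.10], [0.05, -0.00, -0.05], [0.17, -0.01, -0.18]] + [[0.05, -0.03, -0.02], [-0.02, 0.01, 0.01], [0.05, -0.02, -0.02]] + [[-0.00, -0.0, 0.00],[-0.00, -0.0, 0.00],[-0.00, -0.00, 0.0]]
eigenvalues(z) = [-0.09, 0.04, -0.0]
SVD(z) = [[-0.54, 0.47, -0.70],  [-0.12, -0.86, -0.49],  [-0.84, -0.18, 0.52]] @ diag([0.34840055823406907, 0.02482328255876125, 0.0009250217278210167]) @ [[-0.73, 0.11, 0.68], [0.43, -0.7, 0.58], [0.54, 0.71, 0.46]]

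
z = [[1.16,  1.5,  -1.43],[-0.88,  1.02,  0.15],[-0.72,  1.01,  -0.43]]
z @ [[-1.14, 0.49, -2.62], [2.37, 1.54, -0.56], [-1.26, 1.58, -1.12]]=[[4.03,0.62,-2.28],[3.23,1.38,1.57],[3.76,0.52,1.80]]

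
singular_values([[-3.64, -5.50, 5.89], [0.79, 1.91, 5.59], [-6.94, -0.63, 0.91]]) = [10.21, 6.44, 4.15]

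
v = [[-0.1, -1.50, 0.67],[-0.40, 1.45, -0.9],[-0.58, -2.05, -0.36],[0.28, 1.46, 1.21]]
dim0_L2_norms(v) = [0.76, 3.27, 1.69]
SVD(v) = [[0.45, 0.41, -0.32], [-0.41, -0.61, -0.58], [0.64, -0.21, -0.53], [-0.46, 0.65, -0.53]] @ diag([3.290952893604391, 1.7584650779845874, 0.44880911486460284]) @ [[-0.12, -0.99, -0.04],  [0.29, -0.07, 0.96],  [0.95, -0.1, -0.29]]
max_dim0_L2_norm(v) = 3.27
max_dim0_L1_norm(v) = 6.46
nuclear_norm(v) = 5.50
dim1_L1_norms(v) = [2.27, 2.75, 2.99, 2.95]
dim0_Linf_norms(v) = [0.58, 2.05, 1.21]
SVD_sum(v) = [[-0.17, -1.47, -0.05], [0.16, 1.35, 0.05], [-0.25, -2.10, -0.08], [0.18, 1.51, 0.06]] + [[0.21, -0.05, 0.68], [-0.31, 0.07, -1.03], [-0.11, 0.03, -0.35], [0.33, -0.08, 1.08]] + [[-0.13, 0.01, 0.04], [-0.25, 0.03, 0.08], [-0.23, 0.02, 0.07], [-0.22, 0.02, 0.07]]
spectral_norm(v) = 3.29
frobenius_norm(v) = 3.76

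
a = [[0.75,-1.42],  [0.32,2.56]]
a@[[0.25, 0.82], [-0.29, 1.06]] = [[0.60, -0.89], [-0.66, 2.98]]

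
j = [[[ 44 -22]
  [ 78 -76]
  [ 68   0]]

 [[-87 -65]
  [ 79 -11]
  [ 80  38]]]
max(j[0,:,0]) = 78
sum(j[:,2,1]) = 38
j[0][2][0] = 68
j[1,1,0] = 79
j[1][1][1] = -11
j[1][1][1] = -11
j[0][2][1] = 0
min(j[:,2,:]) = 0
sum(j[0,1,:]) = 2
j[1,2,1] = 38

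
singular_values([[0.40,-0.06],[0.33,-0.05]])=[0.52, 0.0]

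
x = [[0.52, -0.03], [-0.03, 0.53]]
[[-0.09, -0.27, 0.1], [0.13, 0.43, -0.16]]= x @ [[-0.15,-0.48,0.18], [0.24,0.79,-0.30]]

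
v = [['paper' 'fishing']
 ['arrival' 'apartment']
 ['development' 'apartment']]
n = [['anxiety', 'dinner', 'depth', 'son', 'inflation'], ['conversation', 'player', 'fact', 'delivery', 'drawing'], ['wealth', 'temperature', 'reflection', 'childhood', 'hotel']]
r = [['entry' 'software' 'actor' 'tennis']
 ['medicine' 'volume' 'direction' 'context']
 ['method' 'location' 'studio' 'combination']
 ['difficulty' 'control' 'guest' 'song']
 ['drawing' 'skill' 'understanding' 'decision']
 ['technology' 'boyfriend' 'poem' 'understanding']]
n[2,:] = ['wealth', 'temperature', 'reflection', 'childhood', 'hotel']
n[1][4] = 'drawing'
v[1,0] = 'arrival'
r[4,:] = ['drawing', 'skill', 'understanding', 'decision']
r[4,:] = ['drawing', 'skill', 'understanding', 'decision']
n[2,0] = 'wealth'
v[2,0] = 'development'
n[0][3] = 'son'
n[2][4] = 'hotel'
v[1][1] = 'apartment'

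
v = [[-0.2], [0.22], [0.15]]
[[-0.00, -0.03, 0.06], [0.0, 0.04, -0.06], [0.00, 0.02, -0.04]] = v @[[0.02, 0.16, -0.29]]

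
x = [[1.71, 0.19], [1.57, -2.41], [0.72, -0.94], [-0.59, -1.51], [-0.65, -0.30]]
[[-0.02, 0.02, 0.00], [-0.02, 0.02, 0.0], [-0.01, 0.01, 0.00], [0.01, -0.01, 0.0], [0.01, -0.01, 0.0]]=x@[[-0.01, 0.01, -0.00], [0.00, -0.00, 0.0]]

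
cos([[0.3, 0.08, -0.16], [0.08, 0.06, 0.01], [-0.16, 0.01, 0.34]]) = [[0.94, -0.01, 0.05], [-0.01, 0.99, 0.00], [0.05, 0.0, 0.93]]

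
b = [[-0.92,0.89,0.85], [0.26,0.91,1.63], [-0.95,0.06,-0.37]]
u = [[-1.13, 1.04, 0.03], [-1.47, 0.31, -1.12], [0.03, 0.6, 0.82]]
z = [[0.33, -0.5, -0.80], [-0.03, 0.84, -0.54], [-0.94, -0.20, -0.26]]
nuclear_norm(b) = 3.68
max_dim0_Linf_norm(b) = 1.63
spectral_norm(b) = 2.24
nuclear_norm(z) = 2.99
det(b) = -0.14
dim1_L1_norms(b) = [2.66, 2.8, 1.38]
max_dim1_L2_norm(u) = 1.87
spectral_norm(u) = 2.23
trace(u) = 0.00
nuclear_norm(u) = 3.66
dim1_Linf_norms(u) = [1.13, 1.47, 0.82]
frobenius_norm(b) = 2.64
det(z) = -0.99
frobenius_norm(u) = 2.63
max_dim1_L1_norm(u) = 2.9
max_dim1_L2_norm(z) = 1.0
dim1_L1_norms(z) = [1.63, 1.41, 1.4]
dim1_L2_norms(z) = [1.0, 1.0, 1.0]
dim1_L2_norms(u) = [1.54, 1.87, 1.02]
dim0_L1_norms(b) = [2.13, 1.86, 2.85]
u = b @ z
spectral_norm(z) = 1.00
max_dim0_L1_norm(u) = 2.63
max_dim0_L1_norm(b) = 2.85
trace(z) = 0.91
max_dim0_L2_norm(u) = 1.85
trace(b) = -0.38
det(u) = 0.15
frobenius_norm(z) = 1.73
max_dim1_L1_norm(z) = 1.63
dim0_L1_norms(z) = [1.3, 1.54, 1.6]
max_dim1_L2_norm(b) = 1.88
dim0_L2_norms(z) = [1.0, 1.0, 1.0]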